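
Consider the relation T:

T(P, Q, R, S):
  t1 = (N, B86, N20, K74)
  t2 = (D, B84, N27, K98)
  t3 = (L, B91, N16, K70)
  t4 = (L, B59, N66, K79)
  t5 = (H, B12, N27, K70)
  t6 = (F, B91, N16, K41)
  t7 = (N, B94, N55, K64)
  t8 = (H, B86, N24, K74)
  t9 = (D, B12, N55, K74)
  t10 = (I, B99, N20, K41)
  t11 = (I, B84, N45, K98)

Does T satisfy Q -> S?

Q=B86: rows 1, 8 → S = K74, K74 ✓
Q=B84: rows 2, 11 → S = K98, K98 ✓
Q=B91: rows 3, 6 → S takes values {K70, K41} — violation
Q=B59: row 4 → S = K79 ✓
Q=B12: rows 5, 9 → S takes values {K70, K74} — violation
Q=B94: row 7 → S = K64 ✓
Q=B99: row 10 → S = K41 ✓
Two rows agree on Q but differ on S, so Q -> S does not hold.

No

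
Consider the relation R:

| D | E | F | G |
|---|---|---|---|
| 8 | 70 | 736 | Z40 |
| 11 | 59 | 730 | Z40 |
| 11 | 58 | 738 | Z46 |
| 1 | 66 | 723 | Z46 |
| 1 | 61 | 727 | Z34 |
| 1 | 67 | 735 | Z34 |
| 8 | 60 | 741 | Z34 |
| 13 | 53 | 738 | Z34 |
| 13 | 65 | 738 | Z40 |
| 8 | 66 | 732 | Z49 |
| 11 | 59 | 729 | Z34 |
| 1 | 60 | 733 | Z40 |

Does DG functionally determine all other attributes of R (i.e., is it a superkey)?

No

Two distinct rows share (D=1, G=Z34), so DG does not determine every attribute — not a superkey.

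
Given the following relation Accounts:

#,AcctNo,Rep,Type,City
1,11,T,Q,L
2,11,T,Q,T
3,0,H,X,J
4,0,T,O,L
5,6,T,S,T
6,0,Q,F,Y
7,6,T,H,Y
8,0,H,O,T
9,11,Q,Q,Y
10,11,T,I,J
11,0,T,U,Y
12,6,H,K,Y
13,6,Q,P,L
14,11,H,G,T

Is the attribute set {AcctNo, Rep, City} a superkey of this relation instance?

Yes

All 14 rows have distinct {AcctNo, Rep, City} values, so {AcctNo, Rep, City} → (all attributes) holds and {AcctNo, Rep, City} is a superkey.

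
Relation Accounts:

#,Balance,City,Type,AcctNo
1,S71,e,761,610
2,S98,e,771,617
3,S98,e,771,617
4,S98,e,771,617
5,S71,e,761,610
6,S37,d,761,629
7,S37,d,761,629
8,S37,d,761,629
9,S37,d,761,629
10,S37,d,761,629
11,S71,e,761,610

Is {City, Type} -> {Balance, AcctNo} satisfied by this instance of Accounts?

Yes

(City=e, Type=761): rows 1, 5, 11 → {Balance,AcctNo} = (S71, 610), (S71, 610), (S71, 610) ✓
(City=e, Type=771): rows 2, 3, 4 → {Balance,AcctNo} = (S98, 617), (S98, 617), (S98, 617) ✓
(City=d, Type=761): rows 6, 7, 8, 9, 10 → {Balance,AcctNo} = (S37, 629), (S37, 629), (S37, 629), (S37, 629), (S37, 629) ✓
Every {City, Type} value is associated with a single {Balance, AcctNo} value, so {City, Type} -> {Balance, AcctNo} holds.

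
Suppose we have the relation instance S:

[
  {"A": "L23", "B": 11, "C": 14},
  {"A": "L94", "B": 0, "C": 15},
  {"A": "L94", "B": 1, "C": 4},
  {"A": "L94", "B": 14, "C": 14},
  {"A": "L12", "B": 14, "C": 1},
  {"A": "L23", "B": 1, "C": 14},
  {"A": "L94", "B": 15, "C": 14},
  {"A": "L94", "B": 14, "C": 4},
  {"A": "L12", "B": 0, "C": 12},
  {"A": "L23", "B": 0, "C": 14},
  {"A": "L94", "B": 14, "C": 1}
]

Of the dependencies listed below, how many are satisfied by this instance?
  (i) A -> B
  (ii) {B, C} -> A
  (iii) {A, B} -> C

(i) A -> B: A=L23: 3 rows → B takes values {11, 1, 0} — violation; A=L94: 6 rows → B takes values {0, 1, 14, 15} — violation; A=L12: 2 rows → B takes values {14, 0} — violation — fails.
(ii) {B, C} -> A: (B=14, C=1): 2 rows → A takes values {L12, L94} — violation — fails.
(iii) {A, B} -> C: (A=L94, B=14): 3 rows → C takes values {14, 4, 1} — violation — fails.
None of the 3 dependencies hold.

0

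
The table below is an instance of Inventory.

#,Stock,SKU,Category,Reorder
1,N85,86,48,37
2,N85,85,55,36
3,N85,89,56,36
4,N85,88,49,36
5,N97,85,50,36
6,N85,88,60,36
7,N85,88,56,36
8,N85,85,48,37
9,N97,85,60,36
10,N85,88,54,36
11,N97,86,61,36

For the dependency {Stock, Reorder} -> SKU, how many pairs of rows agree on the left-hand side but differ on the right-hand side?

12

(Stock=N85, Reorder=37): violating pairs (1,8) — 1 pair.
(Stock=N85, Reorder=36): violating pairs (2,3), (2,4), (2,6), (2,7), (2,10), (3,4), (3,6), (3,7), (3,10) — 9 pairs.
(Stock=N97, Reorder=36): violating pairs (5,11), (9,11) — 2 pairs.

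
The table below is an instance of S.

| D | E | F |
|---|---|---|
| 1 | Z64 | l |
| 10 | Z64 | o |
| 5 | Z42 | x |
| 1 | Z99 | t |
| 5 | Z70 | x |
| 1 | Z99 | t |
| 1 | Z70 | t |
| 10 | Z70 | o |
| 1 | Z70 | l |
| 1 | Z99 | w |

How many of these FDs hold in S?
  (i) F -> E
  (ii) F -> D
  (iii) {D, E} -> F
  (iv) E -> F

(i) F -> E: F=l: 2 rows → E takes values {Z64, Z70} — violation; F=o: 2 rows → E takes values {Z64, Z70} — violation; F=x: 2 rows → E takes values {Z42, Z70} — violation; F=t: 3 rows → E takes values {Z99, Z70} — violation — fails.
(ii) F -> D: every LHS value maps to a single RHS value — holds.
(iii) {D, E} -> F: (D=1, E=Z99): 3 rows → F takes values {t, w} — violation; (D=1, E=Z70): 2 rows → F takes values {t, l} — violation — fails.
(iv) E -> F: E=Z64: 2 rows → F takes values {l, o} — violation; E=Z99: 3 rows → F takes values {t, w} — violation; E=Z70: 4 rows → F takes values {x, t, o, l} — violation — fails.
1 of the 4 dependencies holds.

1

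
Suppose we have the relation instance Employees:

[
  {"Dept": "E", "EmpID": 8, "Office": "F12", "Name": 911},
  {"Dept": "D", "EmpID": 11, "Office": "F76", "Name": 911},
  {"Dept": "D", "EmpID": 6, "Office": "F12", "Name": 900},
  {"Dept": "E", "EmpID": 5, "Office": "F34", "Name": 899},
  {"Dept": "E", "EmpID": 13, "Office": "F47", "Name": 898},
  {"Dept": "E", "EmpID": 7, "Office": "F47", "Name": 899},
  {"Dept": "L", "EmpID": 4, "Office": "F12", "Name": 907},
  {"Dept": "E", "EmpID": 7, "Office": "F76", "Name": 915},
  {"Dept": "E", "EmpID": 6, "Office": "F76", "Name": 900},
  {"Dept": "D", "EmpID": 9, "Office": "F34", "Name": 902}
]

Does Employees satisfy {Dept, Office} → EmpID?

No

(Dept=E, Office=F12): 1 row → EmpID = 8 ✓
(Dept=D, Office=F76): 1 row → EmpID = 11 ✓
(Dept=D, Office=F12): 1 row → EmpID = 6 ✓
(Dept=E, Office=F34): 1 row → EmpID = 5 ✓
(Dept=E, Office=F47): 2 rows → EmpID takes values {13, 7} — violation
(Dept=L, Office=F12): 1 row → EmpID = 4 ✓
(Dept=E, Office=F76): 2 rows → EmpID takes values {7, 6} — violation
(Dept=D, Office=F34): 1 row → EmpID = 9 ✓
Two rows agree on {Dept, Office} but differ on EmpID, so {Dept, Office} → EmpID does not hold.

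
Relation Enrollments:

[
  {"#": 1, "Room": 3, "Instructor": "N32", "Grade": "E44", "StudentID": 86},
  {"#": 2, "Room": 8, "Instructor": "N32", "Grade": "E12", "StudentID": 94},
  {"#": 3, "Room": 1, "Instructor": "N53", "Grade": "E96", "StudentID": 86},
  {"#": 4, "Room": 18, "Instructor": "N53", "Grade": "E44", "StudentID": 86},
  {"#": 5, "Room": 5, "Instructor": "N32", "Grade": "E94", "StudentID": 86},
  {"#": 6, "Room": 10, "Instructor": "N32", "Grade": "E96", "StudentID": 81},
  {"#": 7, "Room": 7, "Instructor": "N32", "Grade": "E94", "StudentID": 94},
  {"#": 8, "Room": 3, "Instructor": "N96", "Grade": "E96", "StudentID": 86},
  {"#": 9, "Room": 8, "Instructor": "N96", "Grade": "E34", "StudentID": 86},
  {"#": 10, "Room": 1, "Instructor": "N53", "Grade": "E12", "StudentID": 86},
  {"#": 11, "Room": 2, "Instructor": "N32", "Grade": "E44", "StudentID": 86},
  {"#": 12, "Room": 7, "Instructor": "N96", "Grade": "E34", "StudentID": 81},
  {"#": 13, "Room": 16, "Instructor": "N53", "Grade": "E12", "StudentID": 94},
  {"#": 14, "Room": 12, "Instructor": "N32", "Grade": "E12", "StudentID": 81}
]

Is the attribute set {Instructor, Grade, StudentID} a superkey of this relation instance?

Rows 1 and 11 have the same {Instructor, Grade, StudentID} value (Instructor=N32, Grade=E44, StudentID=86) but are distinct tuples, so {Instructor, Grade, StudentID} does not determine every attribute — not a superkey.

No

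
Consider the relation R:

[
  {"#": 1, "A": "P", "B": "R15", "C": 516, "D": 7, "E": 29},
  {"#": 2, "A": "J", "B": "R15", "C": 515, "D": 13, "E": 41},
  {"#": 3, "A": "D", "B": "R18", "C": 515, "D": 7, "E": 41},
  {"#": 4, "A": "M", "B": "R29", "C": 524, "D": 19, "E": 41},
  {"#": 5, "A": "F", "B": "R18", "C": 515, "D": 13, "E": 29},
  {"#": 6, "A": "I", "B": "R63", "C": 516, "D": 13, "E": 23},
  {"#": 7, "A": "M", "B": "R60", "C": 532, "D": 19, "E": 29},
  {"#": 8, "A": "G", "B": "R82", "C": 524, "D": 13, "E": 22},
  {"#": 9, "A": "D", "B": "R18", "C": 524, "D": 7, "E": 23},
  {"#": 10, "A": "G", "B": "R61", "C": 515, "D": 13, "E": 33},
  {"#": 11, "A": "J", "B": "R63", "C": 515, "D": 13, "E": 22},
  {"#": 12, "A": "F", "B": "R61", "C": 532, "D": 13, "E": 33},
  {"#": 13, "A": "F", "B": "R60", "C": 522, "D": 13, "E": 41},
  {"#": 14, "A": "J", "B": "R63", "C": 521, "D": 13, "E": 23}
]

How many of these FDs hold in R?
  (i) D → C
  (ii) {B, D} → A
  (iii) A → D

1

(i) D → C: D=7: rows 1, 3, 9 → C takes values {516, 515, 524} — violation; D=13: rows 2, 5, 6, 8, 10, 11, 12, 13, 14 → C takes values {515, 516, 524, 532, 522, 521} — violation; D=19: rows 4, 7 → C takes values {524, 532} — violation — fails.
(ii) {B, D} → A: (B=R63, D=13): rows 6, 11, 14 → A takes values {I, J} — violation; (B=R61, D=13): rows 10, 12 → A takes values {G, F} — violation — fails.
(iii) A → D: every LHS value maps to a single RHS value — holds.
1 of the 3 dependencies holds.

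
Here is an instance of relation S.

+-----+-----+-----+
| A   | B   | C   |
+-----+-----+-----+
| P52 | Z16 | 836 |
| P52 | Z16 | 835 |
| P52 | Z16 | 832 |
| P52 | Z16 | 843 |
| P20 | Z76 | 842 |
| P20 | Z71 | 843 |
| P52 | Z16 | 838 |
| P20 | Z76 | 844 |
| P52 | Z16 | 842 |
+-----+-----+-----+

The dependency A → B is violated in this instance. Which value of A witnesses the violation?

A=P52: 6 rows → B = Z16, Z16, Z16, Z16, Z16, Z16 ✓
A=P20: 3 rows → B takes values {Z76, Z71} — violation
The only A value with inconsistent B is A=P20.

P20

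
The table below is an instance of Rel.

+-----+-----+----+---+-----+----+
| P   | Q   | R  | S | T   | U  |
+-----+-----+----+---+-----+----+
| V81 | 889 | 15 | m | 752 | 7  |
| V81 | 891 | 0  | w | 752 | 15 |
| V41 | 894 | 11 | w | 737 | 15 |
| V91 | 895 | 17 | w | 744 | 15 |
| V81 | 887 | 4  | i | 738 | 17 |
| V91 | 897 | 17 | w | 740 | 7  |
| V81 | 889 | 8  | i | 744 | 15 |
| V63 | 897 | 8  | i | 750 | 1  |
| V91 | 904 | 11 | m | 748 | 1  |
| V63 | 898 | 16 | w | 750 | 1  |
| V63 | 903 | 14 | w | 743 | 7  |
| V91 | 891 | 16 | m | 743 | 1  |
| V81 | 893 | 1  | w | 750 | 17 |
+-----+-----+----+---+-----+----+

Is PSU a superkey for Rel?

No

Two distinct rows share (P=V91, S=m, U=1), so PSU does not determine every attribute — not a superkey.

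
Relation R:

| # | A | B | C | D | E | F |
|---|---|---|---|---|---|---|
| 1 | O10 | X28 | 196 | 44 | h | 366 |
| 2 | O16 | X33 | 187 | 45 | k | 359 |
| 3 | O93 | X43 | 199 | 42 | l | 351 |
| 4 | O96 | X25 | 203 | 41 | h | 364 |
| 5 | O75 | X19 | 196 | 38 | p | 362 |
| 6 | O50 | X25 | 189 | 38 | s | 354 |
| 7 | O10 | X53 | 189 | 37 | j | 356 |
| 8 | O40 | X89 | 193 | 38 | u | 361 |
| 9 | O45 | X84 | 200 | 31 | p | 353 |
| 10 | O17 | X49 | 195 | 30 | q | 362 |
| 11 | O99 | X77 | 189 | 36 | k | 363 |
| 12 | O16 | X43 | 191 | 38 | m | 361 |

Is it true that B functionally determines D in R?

B=X28: row 1 → D = 44 ✓
B=X33: row 2 → D = 45 ✓
B=X43: rows 3, 12 → D takes values {42, 38} — violation
B=X25: rows 4, 6 → D takes values {41, 38} — violation
B=X19: row 5 → D = 38 ✓
B=X53: row 7 → D = 37 ✓
B=X89: row 8 → D = 38 ✓
B=X84: row 9 → D = 31 ✓
B=X49: row 10 → D = 30 ✓
B=X77: row 11 → D = 36 ✓
Two rows agree on B but differ on D, so B -> D does not hold.

No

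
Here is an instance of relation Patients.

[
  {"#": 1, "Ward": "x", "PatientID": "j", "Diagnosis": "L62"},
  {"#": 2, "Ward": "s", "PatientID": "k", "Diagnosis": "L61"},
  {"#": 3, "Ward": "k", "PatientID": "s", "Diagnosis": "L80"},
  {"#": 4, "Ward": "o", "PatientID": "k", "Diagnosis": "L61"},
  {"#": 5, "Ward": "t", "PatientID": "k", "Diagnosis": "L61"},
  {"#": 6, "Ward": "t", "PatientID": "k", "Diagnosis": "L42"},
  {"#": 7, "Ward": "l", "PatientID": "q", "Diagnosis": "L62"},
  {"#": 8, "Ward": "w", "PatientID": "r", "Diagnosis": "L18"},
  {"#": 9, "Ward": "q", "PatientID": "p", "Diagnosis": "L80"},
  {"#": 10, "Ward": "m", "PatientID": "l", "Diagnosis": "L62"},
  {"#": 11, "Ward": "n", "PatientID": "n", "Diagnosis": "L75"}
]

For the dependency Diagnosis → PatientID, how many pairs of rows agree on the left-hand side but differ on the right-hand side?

Diagnosis=L62: violating pairs (1,7), (1,10), (7,10) — 3 pairs.
Diagnosis=L61: all 3 rows agree on PatientID — 0 pairs.
Diagnosis=L80: violating pairs (3,9) — 1 pair.

4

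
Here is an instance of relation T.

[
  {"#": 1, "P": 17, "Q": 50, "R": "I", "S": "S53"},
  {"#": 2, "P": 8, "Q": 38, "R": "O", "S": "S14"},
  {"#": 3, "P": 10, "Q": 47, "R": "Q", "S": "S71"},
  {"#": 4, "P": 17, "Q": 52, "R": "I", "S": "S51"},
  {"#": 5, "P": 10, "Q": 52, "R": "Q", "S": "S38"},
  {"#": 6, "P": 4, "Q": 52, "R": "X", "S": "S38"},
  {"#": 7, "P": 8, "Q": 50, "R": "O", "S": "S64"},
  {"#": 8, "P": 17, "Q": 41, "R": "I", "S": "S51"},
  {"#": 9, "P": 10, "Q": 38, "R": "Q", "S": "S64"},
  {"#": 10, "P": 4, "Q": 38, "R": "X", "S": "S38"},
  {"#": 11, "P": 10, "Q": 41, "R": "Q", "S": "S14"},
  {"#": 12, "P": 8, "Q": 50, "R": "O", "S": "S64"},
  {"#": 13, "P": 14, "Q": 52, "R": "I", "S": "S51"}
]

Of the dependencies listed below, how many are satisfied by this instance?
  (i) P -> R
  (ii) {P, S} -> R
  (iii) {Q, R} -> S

(i) P -> R: every LHS value maps to a single RHS value — holds.
(ii) {P, S} -> R: every LHS value maps to a single RHS value — holds.
(iii) {Q, R} -> S: every LHS value maps to a single RHS value — holds.
3 of the 3 dependencies hold.

3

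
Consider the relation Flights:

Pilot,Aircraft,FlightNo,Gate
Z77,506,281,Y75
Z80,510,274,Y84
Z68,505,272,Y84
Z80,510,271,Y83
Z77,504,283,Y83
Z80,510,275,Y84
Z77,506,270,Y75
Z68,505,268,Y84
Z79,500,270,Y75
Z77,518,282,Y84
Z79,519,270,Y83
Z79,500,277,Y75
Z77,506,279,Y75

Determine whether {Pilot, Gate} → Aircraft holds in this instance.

Yes

(Pilot=Z77, Gate=Y75): 3 rows → Aircraft = 506, 506, 506 ✓
(Pilot=Z80, Gate=Y84): 2 rows → Aircraft = 510, 510 ✓
(Pilot=Z68, Gate=Y84): 2 rows → Aircraft = 505, 505 ✓
(Pilot=Z80, Gate=Y83): 1 row → Aircraft = 510 ✓
(Pilot=Z77, Gate=Y83): 1 row → Aircraft = 504 ✓
(Pilot=Z79, Gate=Y75): 2 rows → Aircraft = 500, 500 ✓
(Pilot=Z77, Gate=Y84): 1 row → Aircraft = 518 ✓
(Pilot=Z79, Gate=Y83): 1 row → Aircraft = 519 ✓
Every {Pilot, Gate} value is associated with a single Aircraft value, so {Pilot, Gate} → Aircraft holds.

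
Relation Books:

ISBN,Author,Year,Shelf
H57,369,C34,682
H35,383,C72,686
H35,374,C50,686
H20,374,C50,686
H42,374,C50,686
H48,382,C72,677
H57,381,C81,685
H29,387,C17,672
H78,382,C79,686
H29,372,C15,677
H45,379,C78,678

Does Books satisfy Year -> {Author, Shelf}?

Year=C34: 1 row → {Author,Shelf} = (369, 682) ✓
Year=C72: 2 rows → {Author,Shelf} takes values {(383, 686), (382, 677)} — violation
Year=C50: 3 rows → {Author,Shelf} = (374, 686), (374, 686), (374, 686) ✓
Year=C81: 1 row → {Author,Shelf} = (381, 685) ✓
Year=C17: 1 row → {Author,Shelf} = (387, 672) ✓
Year=C79: 1 row → {Author,Shelf} = (382, 686) ✓
Year=C15: 1 row → {Author,Shelf} = (372, 677) ✓
Year=C78: 1 row → {Author,Shelf} = (379, 678) ✓
Two rows agree on Year but differ on {Author, Shelf}, so Year -> {Author, Shelf} does not hold.

No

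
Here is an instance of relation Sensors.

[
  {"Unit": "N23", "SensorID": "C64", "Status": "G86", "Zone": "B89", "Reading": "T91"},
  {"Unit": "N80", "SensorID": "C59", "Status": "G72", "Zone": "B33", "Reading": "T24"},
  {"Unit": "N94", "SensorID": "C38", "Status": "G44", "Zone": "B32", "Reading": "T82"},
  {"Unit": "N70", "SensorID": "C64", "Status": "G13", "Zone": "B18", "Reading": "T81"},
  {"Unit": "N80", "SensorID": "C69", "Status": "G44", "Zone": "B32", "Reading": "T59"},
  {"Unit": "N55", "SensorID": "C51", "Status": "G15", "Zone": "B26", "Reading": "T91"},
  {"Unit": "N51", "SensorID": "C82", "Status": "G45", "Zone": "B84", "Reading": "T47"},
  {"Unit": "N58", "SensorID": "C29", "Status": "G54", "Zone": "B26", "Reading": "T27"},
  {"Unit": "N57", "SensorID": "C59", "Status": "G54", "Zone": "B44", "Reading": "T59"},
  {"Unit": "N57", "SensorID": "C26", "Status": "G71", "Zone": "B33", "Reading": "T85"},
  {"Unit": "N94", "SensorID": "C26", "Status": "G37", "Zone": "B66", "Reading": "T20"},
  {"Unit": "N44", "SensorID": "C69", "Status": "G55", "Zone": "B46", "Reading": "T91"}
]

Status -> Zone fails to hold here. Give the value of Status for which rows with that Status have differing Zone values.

Status=G86: 1 row → Zone = B89 ✓
Status=G72: 1 row → Zone = B33 ✓
Status=G44: 2 rows → Zone = B32, B32 ✓
Status=G13: 1 row → Zone = B18 ✓
Status=G15: 1 row → Zone = B26 ✓
Status=G45: 1 row → Zone = B84 ✓
Status=G54: 2 rows → Zone takes values {B26, B44} — violation
Status=G71: 1 row → Zone = B33 ✓
Status=G37: 1 row → Zone = B66 ✓
Status=G55: 1 row → Zone = B46 ✓
The only Status value with inconsistent Zone is Status=G54.

G54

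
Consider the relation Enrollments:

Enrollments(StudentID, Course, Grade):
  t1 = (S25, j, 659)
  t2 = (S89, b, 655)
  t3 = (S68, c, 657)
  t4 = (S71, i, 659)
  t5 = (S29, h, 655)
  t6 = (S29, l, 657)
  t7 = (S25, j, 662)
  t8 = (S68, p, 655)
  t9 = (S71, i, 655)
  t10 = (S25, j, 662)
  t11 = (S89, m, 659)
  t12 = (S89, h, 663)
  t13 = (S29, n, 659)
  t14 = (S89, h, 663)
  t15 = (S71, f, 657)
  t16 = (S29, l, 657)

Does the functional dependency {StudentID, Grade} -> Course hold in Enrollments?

(StudentID=S25, Grade=659): row 1 → Course = j ✓
(StudentID=S89, Grade=655): row 2 → Course = b ✓
(StudentID=S68, Grade=657): row 3 → Course = c ✓
(StudentID=S71, Grade=659): row 4 → Course = i ✓
(StudentID=S29, Grade=655): row 5 → Course = h ✓
(StudentID=S29, Grade=657): rows 6, 16 → Course = l, l ✓
(StudentID=S25, Grade=662): rows 7, 10 → Course = j, j ✓
(StudentID=S68, Grade=655): row 8 → Course = p ✓
(StudentID=S71, Grade=655): row 9 → Course = i ✓
(StudentID=S89, Grade=659): row 11 → Course = m ✓
(StudentID=S89, Grade=663): rows 12, 14 → Course = h, h ✓
(StudentID=S29, Grade=659): row 13 → Course = n ✓
(StudentID=S71, Grade=657): row 15 → Course = f ✓
Every {StudentID, Grade} value is associated with a single Course value, so {StudentID, Grade} -> Course holds.

Yes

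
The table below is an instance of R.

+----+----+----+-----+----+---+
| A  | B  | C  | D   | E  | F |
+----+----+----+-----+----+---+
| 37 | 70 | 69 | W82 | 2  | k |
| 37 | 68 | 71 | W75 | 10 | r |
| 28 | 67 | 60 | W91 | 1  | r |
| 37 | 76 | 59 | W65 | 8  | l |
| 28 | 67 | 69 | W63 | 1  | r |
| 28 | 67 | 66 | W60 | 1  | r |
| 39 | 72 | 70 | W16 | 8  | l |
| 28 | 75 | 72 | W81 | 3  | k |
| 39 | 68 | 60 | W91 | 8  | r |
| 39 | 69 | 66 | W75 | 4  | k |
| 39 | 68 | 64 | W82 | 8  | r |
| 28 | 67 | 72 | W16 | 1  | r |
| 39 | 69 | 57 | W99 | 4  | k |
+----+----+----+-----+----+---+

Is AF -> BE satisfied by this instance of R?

Yes

(A=37, F=k): 1 row → {B,E} = (70, 2) ✓
(A=37, F=r): 1 row → {B,E} = (68, 10) ✓
(A=28, F=r): 4 rows → {B,E} = (67, 1), (67, 1), (67, 1), (67, 1) ✓
(A=37, F=l): 1 row → {B,E} = (76, 8) ✓
(A=39, F=l): 1 row → {B,E} = (72, 8) ✓
(A=28, F=k): 1 row → {B,E} = (75, 3) ✓
(A=39, F=r): 2 rows → {B,E} = (68, 8), (68, 8) ✓
(A=39, F=k): 2 rows → {B,E} = (69, 4), (69, 4) ✓
Every AF value is associated with a single BE value, so AF -> BE holds.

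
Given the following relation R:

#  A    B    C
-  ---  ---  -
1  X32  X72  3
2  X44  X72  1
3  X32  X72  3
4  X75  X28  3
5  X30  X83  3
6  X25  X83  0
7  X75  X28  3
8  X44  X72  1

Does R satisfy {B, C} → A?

(B=X72, C=3): rows 1, 3 → A = X32, X32 ✓
(B=X72, C=1): rows 2, 8 → A = X44, X44 ✓
(B=X28, C=3): rows 4, 7 → A = X75, X75 ✓
(B=X83, C=3): row 5 → A = X30 ✓
(B=X83, C=0): row 6 → A = X25 ✓
Every {B, C} value is associated with a single A value, so {B, C} → A holds.

Yes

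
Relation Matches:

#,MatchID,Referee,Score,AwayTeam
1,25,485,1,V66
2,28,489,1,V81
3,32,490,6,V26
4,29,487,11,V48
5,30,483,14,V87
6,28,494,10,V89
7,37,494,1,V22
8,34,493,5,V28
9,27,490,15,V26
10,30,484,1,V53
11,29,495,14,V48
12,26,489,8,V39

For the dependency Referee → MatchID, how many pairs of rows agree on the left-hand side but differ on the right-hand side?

Referee=489: violating pairs (2,12) — 1 pair.
Referee=490: violating pairs (3,9) — 1 pair.
Referee=494: violating pairs (6,7) — 1 pair.

3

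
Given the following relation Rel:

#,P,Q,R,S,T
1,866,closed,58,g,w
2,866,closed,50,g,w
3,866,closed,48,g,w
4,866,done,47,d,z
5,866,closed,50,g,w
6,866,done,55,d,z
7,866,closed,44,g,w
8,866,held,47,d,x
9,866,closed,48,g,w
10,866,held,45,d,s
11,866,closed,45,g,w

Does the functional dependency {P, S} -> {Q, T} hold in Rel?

(P=866, S=g): rows 1, 2, 3, 5, 7, 9, 11 → {Q,T} = (closed, w), (closed, w), (closed, w), (closed, w), (closed, w), (closed, w), (closed, w) ✓
(P=866, S=d): rows 4, 6, 8, 10 → {Q,T} takes values {(done, z), (held, x), (held, s)} — violation
Two rows agree on {P, S} but differ on {Q, T}, so {P, S} -> {Q, T} does not hold.

No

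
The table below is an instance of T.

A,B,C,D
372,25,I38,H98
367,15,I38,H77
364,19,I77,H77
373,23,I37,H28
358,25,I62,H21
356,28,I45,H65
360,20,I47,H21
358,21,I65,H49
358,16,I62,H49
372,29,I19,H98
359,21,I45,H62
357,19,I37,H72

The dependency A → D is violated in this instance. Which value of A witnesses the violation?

A=372: 2 rows → D = H98, H98 ✓
A=367: 1 row → D = H77 ✓
A=364: 1 row → D = H77 ✓
A=373: 1 row → D = H28 ✓
A=358: 3 rows → D takes values {H21, H49} — violation
A=356: 1 row → D = H65 ✓
A=360: 1 row → D = H21 ✓
A=359: 1 row → D = H62 ✓
A=357: 1 row → D = H72 ✓
The only A value with inconsistent D is A=358.

358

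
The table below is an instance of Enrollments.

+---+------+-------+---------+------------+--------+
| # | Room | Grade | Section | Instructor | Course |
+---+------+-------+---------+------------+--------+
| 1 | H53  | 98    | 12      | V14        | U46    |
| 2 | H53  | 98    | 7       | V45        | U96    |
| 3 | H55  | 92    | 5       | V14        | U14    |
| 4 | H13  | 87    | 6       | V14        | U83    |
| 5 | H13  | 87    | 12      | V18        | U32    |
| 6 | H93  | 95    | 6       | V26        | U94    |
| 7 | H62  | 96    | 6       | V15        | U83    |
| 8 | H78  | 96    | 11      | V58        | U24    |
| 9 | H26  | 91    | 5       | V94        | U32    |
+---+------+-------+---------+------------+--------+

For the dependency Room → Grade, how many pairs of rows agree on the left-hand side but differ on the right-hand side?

Room=H53: all 2 rows agree on Grade — 0 pairs.
Room=H13: all 2 rows agree on Grade — 0 pairs.

0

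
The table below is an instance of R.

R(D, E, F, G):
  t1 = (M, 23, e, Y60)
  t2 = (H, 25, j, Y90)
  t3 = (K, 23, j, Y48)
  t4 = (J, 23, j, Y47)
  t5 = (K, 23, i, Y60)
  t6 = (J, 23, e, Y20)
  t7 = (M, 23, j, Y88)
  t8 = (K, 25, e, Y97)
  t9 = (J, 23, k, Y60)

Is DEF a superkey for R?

Yes

All 9 rows have distinct DEF values, so DEF → (all attributes) holds and DEF is a superkey.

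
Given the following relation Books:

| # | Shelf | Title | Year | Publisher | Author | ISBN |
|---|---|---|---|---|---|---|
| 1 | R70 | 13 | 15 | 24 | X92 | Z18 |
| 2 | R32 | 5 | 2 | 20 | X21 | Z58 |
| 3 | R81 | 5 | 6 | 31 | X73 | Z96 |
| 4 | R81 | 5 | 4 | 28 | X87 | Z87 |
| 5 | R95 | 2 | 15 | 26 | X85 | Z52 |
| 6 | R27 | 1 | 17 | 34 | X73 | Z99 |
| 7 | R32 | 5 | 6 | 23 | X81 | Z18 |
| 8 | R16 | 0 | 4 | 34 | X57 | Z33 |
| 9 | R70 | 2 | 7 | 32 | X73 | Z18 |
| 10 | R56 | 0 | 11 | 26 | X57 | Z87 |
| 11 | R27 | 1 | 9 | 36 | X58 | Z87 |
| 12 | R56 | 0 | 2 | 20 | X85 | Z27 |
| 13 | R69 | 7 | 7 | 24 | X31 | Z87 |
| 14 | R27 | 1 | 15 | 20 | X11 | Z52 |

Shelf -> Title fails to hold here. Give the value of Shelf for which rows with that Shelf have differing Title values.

Shelf=R70: rows 1, 9 → Title takes values {13, 2} — violation
Shelf=R32: rows 2, 7 → Title = 5, 5 ✓
Shelf=R81: rows 3, 4 → Title = 5, 5 ✓
Shelf=R95: row 5 → Title = 2 ✓
Shelf=R27: rows 6, 11, 14 → Title = 1, 1, 1 ✓
Shelf=R16: row 8 → Title = 0 ✓
Shelf=R56: rows 10, 12 → Title = 0, 0 ✓
Shelf=R69: row 13 → Title = 7 ✓
The only Shelf value with inconsistent Title is Shelf=R70.

R70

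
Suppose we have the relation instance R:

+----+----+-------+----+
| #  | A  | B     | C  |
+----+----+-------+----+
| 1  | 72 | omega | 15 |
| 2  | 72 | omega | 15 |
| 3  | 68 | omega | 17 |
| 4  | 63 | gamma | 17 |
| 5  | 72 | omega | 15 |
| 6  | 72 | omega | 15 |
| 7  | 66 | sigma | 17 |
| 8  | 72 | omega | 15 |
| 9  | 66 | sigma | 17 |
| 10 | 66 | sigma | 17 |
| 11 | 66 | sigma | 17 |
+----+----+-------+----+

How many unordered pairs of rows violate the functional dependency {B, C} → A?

0

(B=omega, C=15): all 5 rows agree on A — 0 pairs.
(B=sigma, C=17): all 4 rows agree on A — 0 pairs.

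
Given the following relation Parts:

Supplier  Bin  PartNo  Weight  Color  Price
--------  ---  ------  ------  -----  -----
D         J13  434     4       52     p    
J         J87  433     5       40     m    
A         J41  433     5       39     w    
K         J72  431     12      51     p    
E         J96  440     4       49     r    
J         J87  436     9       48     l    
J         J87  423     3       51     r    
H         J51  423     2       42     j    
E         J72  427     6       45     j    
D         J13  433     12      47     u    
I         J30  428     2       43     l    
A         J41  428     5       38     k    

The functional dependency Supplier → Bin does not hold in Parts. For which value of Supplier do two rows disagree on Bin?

E

Supplier=D: 2 rows → Bin = J13, J13 ✓
Supplier=J: 3 rows → Bin = J87, J87, J87 ✓
Supplier=A: 2 rows → Bin = J41, J41 ✓
Supplier=K: 1 row → Bin = J72 ✓
Supplier=E: 2 rows → Bin takes values {J96, J72} — violation
Supplier=H: 1 row → Bin = J51 ✓
Supplier=I: 1 row → Bin = J30 ✓
The only Supplier value with inconsistent Bin is Supplier=E.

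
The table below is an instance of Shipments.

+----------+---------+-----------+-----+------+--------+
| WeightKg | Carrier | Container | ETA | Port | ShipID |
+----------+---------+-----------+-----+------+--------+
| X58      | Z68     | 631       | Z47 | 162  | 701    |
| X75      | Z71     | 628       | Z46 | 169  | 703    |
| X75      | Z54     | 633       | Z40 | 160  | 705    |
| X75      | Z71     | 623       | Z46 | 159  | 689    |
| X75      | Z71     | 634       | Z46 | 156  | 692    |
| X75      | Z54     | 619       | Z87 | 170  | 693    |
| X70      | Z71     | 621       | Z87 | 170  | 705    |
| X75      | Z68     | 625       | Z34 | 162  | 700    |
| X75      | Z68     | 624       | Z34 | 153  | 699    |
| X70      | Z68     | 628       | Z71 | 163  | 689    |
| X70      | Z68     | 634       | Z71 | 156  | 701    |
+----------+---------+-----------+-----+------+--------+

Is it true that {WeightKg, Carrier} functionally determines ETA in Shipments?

No

(WeightKg=X58, Carrier=Z68): 1 row → ETA = Z47 ✓
(WeightKg=X75, Carrier=Z71): 3 rows → ETA = Z46, Z46, Z46 ✓
(WeightKg=X75, Carrier=Z54): 2 rows → ETA takes values {Z40, Z87} — violation
(WeightKg=X70, Carrier=Z71): 1 row → ETA = Z87 ✓
(WeightKg=X75, Carrier=Z68): 2 rows → ETA = Z34, Z34 ✓
(WeightKg=X70, Carrier=Z68): 2 rows → ETA = Z71, Z71 ✓
Two rows agree on {WeightKg, Carrier} but differ on ETA, so {WeightKg, Carrier} → ETA does not hold.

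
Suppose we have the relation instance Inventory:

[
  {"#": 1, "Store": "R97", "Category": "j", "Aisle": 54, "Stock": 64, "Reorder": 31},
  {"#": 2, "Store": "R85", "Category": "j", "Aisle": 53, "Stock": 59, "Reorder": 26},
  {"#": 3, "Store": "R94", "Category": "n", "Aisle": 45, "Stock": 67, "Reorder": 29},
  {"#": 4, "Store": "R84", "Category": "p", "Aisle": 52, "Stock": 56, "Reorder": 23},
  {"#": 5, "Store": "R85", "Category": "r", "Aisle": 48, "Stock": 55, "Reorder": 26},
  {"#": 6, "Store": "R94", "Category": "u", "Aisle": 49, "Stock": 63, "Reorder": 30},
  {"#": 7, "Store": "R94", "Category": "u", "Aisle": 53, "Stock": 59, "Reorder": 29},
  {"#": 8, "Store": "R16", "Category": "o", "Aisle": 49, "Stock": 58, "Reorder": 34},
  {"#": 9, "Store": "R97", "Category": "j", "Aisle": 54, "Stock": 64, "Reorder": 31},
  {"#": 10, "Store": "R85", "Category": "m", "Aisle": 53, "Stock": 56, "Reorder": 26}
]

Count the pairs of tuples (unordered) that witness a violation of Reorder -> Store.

Reorder=31: all 2 rows agree on Store — 0 pairs.
Reorder=26: all 3 rows agree on Store — 0 pairs.
Reorder=29: all 2 rows agree on Store — 0 pairs.

0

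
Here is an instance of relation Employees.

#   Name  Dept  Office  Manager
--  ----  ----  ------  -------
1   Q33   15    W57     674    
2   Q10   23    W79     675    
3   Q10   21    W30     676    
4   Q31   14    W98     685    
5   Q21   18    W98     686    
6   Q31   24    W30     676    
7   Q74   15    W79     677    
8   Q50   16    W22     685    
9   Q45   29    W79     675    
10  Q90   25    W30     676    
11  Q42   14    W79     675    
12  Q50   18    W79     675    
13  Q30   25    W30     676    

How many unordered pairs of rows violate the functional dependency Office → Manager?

Office=W79: violating pairs (2,7), (7,9), (7,11), (7,12) — 4 pairs.
Office=W30: all 4 rows agree on Manager — 0 pairs.
Office=W98: violating pairs (4,5) — 1 pair.

5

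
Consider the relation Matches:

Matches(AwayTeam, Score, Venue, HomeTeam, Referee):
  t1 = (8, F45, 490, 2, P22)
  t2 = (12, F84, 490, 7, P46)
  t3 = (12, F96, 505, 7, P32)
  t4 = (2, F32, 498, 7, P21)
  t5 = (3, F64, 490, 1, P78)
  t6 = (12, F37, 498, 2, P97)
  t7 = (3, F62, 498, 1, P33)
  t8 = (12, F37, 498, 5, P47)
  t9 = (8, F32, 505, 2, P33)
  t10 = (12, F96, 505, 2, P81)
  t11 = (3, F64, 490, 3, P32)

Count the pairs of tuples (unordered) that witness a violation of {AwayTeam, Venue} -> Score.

0

(AwayTeam=12, Venue=505): all 2 rows agree on Score — 0 pairs.
(AwayTeam=3, Venue=490): all 2 rows agree on Score — 0 pairs.
(AwayTeam=12, Venue=498): all 2 rows agree on Score — 0 pairs.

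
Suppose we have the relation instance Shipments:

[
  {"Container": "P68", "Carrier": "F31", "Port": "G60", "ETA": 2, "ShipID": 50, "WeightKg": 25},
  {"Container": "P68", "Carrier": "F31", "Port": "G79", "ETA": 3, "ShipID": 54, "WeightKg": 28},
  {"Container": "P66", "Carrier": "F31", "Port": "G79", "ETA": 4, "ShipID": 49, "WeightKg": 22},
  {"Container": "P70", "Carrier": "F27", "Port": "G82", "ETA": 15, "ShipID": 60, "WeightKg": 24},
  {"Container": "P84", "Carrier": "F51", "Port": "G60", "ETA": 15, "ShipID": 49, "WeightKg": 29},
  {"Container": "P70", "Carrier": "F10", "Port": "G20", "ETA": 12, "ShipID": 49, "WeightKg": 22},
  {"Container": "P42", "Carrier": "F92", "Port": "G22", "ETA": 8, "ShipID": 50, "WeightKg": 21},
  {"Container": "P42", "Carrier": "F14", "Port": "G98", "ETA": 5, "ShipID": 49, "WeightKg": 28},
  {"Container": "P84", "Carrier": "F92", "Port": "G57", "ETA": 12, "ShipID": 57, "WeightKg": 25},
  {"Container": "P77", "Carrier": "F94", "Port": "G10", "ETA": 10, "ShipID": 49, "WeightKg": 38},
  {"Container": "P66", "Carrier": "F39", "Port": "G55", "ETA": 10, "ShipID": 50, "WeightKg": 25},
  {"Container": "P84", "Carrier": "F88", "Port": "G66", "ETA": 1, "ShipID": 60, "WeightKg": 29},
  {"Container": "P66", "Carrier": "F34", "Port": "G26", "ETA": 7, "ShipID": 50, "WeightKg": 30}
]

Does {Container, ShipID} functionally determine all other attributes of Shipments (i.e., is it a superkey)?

No

Two distinct rows share (Container=P66, ShipID=50), so {Container, ShipID} does not determine every attribute — not a superkey.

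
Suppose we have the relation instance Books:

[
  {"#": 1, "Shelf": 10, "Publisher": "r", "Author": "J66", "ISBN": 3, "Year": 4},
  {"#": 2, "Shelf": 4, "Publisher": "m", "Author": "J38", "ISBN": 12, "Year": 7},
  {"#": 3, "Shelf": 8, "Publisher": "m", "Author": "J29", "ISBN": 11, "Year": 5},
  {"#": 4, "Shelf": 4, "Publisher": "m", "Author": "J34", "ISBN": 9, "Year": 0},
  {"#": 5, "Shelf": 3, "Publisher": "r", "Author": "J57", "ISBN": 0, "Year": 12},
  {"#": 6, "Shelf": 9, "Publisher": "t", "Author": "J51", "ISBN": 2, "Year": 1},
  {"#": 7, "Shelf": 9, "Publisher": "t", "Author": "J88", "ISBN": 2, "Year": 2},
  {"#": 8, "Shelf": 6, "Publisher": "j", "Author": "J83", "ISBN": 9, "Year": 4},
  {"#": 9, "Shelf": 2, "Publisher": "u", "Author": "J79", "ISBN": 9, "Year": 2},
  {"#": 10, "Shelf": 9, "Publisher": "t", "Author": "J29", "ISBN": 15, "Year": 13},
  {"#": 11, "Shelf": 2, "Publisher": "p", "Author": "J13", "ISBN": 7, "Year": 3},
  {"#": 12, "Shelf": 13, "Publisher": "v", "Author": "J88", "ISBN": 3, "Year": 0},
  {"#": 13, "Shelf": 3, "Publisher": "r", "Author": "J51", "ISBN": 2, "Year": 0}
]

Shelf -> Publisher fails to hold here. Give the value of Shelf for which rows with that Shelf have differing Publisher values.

Shelf=10: row 1 → Publisher = r ✓
Shelf=4: rows 2, 4 → Publisher = m, m ✓
Shelf=8: row 3 → Publisher = m ✓
Shelf=3: rows 5, 13 → Publisher = r, r ✓
Shelf=9: rows 6, 7, 10 → Publisher = t, t, t ✓
Shelf=6: row 8 → Publisher = j ✓
Shelf=2: rows 9, 11 → Publisher takes values {u, p} — violation
Shelf=13: row 12 → Publisher = v ✓
The only Shelf value with inconsistent Publisher is Shelf=2.

2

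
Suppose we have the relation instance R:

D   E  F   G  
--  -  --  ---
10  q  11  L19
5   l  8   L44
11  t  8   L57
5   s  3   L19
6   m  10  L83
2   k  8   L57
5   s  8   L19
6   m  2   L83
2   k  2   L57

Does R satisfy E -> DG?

E=q: 1 row → {D,G} = (10, L19) ✓
E=l: 1 row → {D,G} = (5, L44) ✓
E=t: 1 row → {D,G} = (11, L57) ✓
E=s: 2 rows → {D,G} = (5, L19), (5, L19) ✓
E=m: 2 rows → {D,G} = (6, L83), (6, L83) ✓
E=k: 2 rows → {D,G} = (2, L57), (2, L57) ✓
Every E value is associated with a single DG value, so E -> DG holds.

Yes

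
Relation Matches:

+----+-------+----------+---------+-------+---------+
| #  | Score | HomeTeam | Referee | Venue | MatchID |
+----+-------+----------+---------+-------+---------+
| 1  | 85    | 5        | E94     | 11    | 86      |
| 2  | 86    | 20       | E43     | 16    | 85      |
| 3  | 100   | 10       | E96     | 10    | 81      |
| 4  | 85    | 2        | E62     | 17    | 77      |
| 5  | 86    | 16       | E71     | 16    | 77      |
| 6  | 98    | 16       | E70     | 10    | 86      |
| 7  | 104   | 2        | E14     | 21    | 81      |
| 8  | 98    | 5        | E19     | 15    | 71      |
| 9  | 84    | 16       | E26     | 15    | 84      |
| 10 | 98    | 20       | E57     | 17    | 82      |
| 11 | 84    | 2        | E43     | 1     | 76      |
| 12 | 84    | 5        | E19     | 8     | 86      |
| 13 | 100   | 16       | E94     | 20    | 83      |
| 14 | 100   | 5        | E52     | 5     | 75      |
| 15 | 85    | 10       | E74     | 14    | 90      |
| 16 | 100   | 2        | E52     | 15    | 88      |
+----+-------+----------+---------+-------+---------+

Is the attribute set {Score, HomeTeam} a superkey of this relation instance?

All 16 rows have distinct {Score, HomeTeam} values, so {Score, HomeTeam} → (all attributes) holds and {Score, HomeTeam} is a superkey.

Yes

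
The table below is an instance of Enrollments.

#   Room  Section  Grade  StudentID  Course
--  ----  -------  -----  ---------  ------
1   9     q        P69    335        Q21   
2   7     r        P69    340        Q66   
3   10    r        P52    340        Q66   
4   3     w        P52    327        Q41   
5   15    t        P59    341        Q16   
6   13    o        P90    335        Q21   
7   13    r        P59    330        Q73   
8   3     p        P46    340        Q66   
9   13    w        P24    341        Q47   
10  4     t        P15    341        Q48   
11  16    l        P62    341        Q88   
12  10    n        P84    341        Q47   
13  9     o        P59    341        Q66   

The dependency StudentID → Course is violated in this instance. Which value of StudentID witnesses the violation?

341

StudentID=335: rows 1, 6 → Course = Q21, Q21 ✓
StudentID=340: rows 2, 3, 8 → Course = Q66, Q66, Q66 ✓
StudentID=327: row 4 → Course = Q41 ✓
StudentID=341: rows 5, 9, 10, 11, 12, 13 → Course takes values {Q16, Q47, Q48, Q88, Q66} — violation
StudentID=330: row 7 → Course = Q73 ✓
The only StudentID value with inconsistent Course is StudentID=341.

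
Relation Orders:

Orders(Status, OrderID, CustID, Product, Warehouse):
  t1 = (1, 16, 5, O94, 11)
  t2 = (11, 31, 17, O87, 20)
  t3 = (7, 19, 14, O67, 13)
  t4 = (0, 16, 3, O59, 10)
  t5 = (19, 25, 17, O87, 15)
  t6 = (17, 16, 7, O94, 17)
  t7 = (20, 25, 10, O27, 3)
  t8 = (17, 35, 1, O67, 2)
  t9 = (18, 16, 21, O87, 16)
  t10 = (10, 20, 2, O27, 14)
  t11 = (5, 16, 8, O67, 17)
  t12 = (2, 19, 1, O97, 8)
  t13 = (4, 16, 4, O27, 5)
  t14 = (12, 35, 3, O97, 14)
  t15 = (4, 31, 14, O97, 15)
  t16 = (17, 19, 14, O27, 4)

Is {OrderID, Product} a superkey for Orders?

Rows 1 and 6 have the same {OrderID, Product} value (OrderID=16, Product=O94) but are distinct tuples, so {OrderID, Product} does not determine every attribute — not a superkey.

No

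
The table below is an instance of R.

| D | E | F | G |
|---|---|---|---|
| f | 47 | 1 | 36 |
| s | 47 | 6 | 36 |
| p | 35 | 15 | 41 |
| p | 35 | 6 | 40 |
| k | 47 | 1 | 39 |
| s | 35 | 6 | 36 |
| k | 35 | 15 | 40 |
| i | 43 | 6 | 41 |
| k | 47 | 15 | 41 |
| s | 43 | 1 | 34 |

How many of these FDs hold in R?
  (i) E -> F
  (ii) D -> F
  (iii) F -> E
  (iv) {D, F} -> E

0

(i) E -> F: E=47: 4 rows → F takes values {1, 6, 15} — violation; E=35: 4 rows → F takes values {15, 6} — violation; E=43: 2 rows → F takes values {6, 1} — violation — fails.
(ii) D -> F: D=s: 3 rows → F takes values {6, 1} — violation; D=p: 2 rows → F takes values {15, 6} — violation; D=k: 3 rows → F takes values {1, 15} — violation — fails.
(iii) F -> E: F=1: 3 rows → E takes values {47, 43} — violation; F=6: 4 rows → E takes values {47, 35, 43} — violation; F=15: 3 rows → E takes values {35, 47} — violation — fails.
(iv) {D, F} -> E: (D=s, F=6): 2 rows → E takes values {47, 35} — violation; (D=k, F=15): 2 rows → E takes values {35, 47} — violation — fails.
None of the 4 dependencies hold.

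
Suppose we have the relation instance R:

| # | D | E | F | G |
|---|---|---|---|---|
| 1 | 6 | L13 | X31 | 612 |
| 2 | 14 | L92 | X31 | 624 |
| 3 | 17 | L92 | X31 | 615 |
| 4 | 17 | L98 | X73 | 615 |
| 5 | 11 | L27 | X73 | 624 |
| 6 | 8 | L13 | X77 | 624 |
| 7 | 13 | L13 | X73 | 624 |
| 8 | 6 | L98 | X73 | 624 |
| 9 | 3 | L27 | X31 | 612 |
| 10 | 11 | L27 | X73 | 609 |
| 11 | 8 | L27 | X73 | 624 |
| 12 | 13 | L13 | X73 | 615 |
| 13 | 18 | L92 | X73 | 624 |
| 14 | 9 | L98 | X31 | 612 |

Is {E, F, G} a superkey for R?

No

Rows 5 and 11 have the same {E, F, G} value (E=L27, F=X73, G=624) but are distinct tuples, so {E, F, G} does not determine every attribute — not a superkey.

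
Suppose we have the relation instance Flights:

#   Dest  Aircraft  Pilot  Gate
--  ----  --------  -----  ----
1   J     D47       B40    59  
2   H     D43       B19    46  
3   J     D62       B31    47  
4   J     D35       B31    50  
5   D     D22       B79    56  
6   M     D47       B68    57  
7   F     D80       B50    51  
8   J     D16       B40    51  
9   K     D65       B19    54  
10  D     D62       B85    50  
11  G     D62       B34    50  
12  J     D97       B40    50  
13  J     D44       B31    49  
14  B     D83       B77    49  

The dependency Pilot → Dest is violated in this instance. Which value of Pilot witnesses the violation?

B19

Pilot=B40: rows 1, 8, 12 → Dest = J, J, J ✓
Pilot=B19: rows 2, 9 → Dest takes values {H, K} — violation
Pilot=B31: rows 3, 4, 13 → Dest = J, J, J ✓
Pilot=B79: row 5 → Dest = D ✓
Pilot=B68: row 6 → Dest = M ✓
Pilot=B50: row 7 → Dest = F ✓
Pilot=B85: row 10 → Dest = D ✓
Pilot=B34: row 11 → Dest = G ✓
Pilot=B77: row 14 → Dest = B ✓
The only Pilot value with inconsistent Dest is Pilot=B19.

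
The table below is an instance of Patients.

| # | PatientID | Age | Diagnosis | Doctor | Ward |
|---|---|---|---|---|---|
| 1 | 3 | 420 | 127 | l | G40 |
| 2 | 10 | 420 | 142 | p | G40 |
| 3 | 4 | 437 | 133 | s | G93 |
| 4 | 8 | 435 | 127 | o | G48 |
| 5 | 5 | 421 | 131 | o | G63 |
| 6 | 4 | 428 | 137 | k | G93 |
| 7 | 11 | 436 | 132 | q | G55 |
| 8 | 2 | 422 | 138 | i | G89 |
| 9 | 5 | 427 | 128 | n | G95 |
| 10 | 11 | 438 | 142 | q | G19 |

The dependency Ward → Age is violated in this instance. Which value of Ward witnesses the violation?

G93

Ward=G40: rows 1, 2 → Age = 420, 420 ✓
Ward=G93: rows 3, 6 → Age takes values {437, 428} — violation
Ward=G48: row 4 → Age = 435 ✓
Ward=G63: row 5 → Age = 421 ✓
Ward=G55: row 7 → Age = 436 ✓
Ward=G89: row 8 → Age = 422 ✓
Ward=G95: row 9 → Age = 427 ✓
Ward=G19: row 10 → Age = 438 ✓
The only Ward value with inconsistent Age is Ward=G93.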